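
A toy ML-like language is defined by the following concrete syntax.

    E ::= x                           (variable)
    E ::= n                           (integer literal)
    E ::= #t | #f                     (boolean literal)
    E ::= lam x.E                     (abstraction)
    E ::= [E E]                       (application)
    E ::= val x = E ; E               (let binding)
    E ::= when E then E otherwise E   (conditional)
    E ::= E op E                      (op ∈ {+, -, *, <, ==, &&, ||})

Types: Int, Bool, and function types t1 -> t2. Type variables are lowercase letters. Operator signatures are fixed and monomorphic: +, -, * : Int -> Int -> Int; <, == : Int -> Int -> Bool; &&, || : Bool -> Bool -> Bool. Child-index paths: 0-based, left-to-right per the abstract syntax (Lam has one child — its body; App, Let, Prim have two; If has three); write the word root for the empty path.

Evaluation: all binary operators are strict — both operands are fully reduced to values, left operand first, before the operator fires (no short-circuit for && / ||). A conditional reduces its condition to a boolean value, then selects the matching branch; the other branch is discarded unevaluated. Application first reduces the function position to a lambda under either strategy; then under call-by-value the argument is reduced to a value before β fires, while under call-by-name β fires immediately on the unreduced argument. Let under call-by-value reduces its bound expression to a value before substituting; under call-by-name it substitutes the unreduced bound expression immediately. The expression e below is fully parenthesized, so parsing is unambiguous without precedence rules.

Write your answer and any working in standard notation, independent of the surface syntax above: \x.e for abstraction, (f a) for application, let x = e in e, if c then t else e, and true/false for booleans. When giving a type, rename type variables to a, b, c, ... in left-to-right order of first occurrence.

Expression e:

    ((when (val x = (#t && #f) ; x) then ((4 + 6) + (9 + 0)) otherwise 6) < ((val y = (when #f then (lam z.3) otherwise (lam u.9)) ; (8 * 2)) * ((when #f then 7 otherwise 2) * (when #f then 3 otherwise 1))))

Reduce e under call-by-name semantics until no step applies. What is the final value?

Working:
step 0: ((if (let x = (true && false) in x) then ((4 + 6) + (9 + 0)) else 6) < ((let y = (if false then (\z.3) else (\u.9)) in (8 * 2)) * ((if false then 7 else 2) * (if false then 3 else 1))))
step 1: [let@0.0] ((if (true && false) then ((4 + 6) + (9 + 0)) else 6) < ((let y = (if false then (\z.3) else (\u.9)) in (8 * 2)) * ((if false then 7 else 2) * (if false then 3 else 1))))
step 2: [delta@0.0] ((if false then ((4 + 6) + (9 + 0)) else 6) < ((let y = (if false then (\z.3) else (\u.9)) in (8 * 2)) * ((if false then 7 else 2) * (if false then 3 else 1))))
step 3: [if@0] (6 < ((let y = (if false then (\z.3) else (\u.9)) in (8 * 2)) * ((if false then 7 else 2) * (if false then 3 else 1))))
step 4: [let@1.0] (6 < ((8 * 2) * ((if false then 7 else 2) * (if false then 3 else 1))))
step 5: [delta@1.0] (6 < (16 * ((if false then 7 else 2) * (if false then 3 else 1))))
step 6: [if@1.1.0] (6 < (16 * (2 * (if false then 3 else 1))))
step 7: [if@1.1.1] (6 < (16 * (2 * 1)))
step 8: [delta@1.1] (6 < (16 * 2))
step 9: [delta@1] (6 < 32)
step 10: [delta@root] true

Answer: true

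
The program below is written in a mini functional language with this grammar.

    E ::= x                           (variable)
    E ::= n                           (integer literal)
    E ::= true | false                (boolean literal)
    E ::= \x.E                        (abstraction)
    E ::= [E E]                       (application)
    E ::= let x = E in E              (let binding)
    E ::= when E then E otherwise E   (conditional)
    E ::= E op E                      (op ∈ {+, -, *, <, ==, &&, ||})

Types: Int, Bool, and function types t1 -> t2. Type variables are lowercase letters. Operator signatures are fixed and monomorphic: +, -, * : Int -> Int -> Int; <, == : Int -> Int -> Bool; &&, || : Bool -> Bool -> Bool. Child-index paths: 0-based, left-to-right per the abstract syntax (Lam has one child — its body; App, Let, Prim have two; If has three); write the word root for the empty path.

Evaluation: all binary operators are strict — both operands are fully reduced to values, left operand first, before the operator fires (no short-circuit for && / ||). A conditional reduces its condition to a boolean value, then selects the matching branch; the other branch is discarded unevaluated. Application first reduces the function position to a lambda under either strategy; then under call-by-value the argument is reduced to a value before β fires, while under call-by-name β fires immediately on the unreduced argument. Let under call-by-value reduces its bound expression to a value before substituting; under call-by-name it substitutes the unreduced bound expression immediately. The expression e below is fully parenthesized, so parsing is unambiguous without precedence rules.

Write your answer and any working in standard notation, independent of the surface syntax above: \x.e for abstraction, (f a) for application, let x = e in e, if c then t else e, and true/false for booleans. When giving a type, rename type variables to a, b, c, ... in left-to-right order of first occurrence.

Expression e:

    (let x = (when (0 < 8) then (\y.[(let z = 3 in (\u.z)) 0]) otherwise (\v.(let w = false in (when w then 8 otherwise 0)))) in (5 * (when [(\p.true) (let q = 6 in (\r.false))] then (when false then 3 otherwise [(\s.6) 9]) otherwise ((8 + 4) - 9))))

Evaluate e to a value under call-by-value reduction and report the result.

Trace:
step 0: (let x = (if (0 < 8) then (\y.((let z = 3 in (\u.z)) 0)) else (\v.(let w = false in (if w then 8 else 0)))) in (5 * (if ((\p.true) (let q = 6 in (\r.false))) then (if false then 3 else ((\s.6) 9)) else ((8 + 4) - 9))))
step 1: [delta@0.0] (let x = (if true then (\y.((let z = 3 in (\u.z)) 0)) else (\v.(let w = false in (if w then 8 else 0)))) in (5 * (if ((\p.true) (let q = 6 in (\r.false))) then (if false then 3 else ((\s.6) 9)) else ((8 + 4) - 9))))
step 2: [if@0] (let x = (\y.((let z = 3 in (\u.z)) 0)) in (5 * (if ((\p.true) (let q = 6 in (\r.false))) then (if false then 3 else ((\s.6) 9)) else ((8 + 4) - 9))))
step 3: [let@root] (5 * (if ((\p.true) (let q = 6 in (\r.false))) then (if false then 3 else ((\s.6) 9)) else ((8 + 4) - 9)))
step 4: [let@1.0.1] (5 * (if ((\p.true) (\r.false)) then (if false then 3 else ((\s.6) 9)) else ((8 + 4) - 9)))
step 5: [beta@1.0] (5 * (if true then (if false then 3 else ((\s.6) 9)) else ((8 + 4) - 9)))
step 6: [if@1] (5 * (if false then 3 else ((\s.6) 9)))
step 7: [if@1] (5 * ((\s.6) 9))
step 8: [beta@1] (5 * 6)
step 9: [delta@root] 30

Answer: 30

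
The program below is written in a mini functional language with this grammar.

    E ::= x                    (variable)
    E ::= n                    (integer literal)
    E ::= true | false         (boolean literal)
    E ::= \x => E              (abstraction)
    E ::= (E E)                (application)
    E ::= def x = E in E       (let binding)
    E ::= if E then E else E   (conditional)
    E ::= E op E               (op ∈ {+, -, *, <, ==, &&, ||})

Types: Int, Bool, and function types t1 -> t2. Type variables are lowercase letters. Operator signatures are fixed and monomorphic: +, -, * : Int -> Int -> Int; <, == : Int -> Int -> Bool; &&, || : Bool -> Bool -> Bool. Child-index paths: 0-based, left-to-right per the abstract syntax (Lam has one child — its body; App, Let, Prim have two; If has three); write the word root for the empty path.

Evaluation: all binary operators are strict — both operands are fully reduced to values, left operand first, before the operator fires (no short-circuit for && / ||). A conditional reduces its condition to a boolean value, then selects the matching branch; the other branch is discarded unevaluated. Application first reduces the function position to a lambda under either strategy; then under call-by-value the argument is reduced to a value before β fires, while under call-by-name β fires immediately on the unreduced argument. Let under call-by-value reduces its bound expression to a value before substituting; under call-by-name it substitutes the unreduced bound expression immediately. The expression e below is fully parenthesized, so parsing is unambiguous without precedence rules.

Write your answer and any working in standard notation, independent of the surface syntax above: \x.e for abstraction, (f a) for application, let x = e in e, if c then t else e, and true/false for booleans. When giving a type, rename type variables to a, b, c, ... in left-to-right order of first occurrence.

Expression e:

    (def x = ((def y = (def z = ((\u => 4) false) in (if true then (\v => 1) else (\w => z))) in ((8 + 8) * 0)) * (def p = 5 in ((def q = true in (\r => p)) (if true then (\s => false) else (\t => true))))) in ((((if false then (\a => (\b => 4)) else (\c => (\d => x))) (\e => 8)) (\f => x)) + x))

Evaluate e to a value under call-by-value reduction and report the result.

Answer: 0

Working:
step 0: (let x = ((let y = (let z = ((\u.4) false) in (if true then (\v.1) else (\w.z))) in ((8 + 8) * 0)) * (let p = 5 in ((let q = true in (\r.p)) (if true then (\s.false) else (\t.true))))) in ((((if false then (\a.(\b.4)) else (\c.(\d.x))) (\e.8)) (\f.x)) + x))
step 1: [beta@0.0.0.0] (let x = ((let y = (let z = 4 in (if true then (\v.1) else (\w.z))) in ((8 + 8) * 0)) * (let p = 5 in ((let q = true in (\r.p)) (if true then (\s.false) else (\t.true))))) in ((((if false then (\a.(\b.4)) else (\c.(\d.x))) (\e.8)) (\f.x)) + x))
step 2: [let@0.0.0] (let x = ((let y = (if true then (\v.1) else (\w.4)) in ((8 + 8) * 0)) * (let p = 5 in ((let q = true in (\r.p)) (if true then (\s.false) else (\t.true))))) in ((((if false then (\a.(\b.4)) else (\c.(\d.x))) (\e.8)) (\f.x)) + x))
step 3: [if@0.0.0] (let x = ((let y = (\v.1) in ((8 + 8) * 0)) * (let p = 5 in ((let q = true in (\r.p)) (if true then (\s.false) else (\t.true))))) in ((((if false then (\a.(\b.4)) else (\c.(\d.x))) (\e.8)) (\f.x)) + x))
step 4: [let@0.0] (let x = (((8 + 8) * 0) * (let p = 5 in ((let q = true in (\r.p)) (if true then (\s.false) else (\t.true))))) in ((((if false then (\a.(\b.4)) else (\c.(\d.x))) (\e.8)) (\f.x)) + x))
step 5: [delta@0.0.0] (let x = ((16 * 0) * (let p = 5 in ((let q = true in (\r.p)) (if true then (\s.false) else (\t.true))))) in ((((if false then (\a.(\b.4)) else (\c.(\d.x))) (\e.8)) (\f.x)) + x))
step 6: [delta@0.0] (let x = (0 * (let p = 5 in ((let q = true in (\r.p)) (if true then (\s.false) else (\t.true))))) in ((((if false then (\a.(\b.4)) else (\c.(\d.x))) (\e.8)) (\f.x)) + x))
step 7: [let@0.1] (let x = (0 * ((let q = true in (\r.5)) (if true then (\s.false) else (\t.true)))) in ((((if false then (\a.(\b.4)) else (\c.(\d.x))) (\e.8)) (\f.x)) + x))
step 8: [let@0.1.0] (let x = (0 * ((\r.5) (if true then (\s.false) else (\t.true)))) in ((((if false then (\a.(\b.4)) else (\c.(\d.x))) (\e.8)) (\f.x)) + x))
step 9: [if@0.1.1] (let x = (0 * ((\r.5) (\s.false))) in ((((if false then (\a.(\b.4)) else (\c.(\d.x))) (\e.8)) (\f.x)) + x))
step 10: [beta@0.1] (let x = (0 * 5) in ((((if false then (\a.(\b.4)) else (\c.(\d.x))) (\e.8)) (\f.x)) + x))
step 11: [delta@0] (let x = 0 in ((((if false then (\a.(\b.4)) else (\c.(\d.x))) (\e.8)) (\f.x)) + x))
step 12: [let@root] ((((if false then (\a.(\b.4)) else (\c.(\d.0))) (\e.8)) (\f.0)) + 0)
step 13: [if@0.0.0] ((((\c.(\d.0)) (\e.8)) (\f.0)) + 0)
step 14: [beta@0.0] (((\d.0) (\f.0)) + 0)
step 15: [beta@0] (0 + 0)
step 16: [delta@root] 0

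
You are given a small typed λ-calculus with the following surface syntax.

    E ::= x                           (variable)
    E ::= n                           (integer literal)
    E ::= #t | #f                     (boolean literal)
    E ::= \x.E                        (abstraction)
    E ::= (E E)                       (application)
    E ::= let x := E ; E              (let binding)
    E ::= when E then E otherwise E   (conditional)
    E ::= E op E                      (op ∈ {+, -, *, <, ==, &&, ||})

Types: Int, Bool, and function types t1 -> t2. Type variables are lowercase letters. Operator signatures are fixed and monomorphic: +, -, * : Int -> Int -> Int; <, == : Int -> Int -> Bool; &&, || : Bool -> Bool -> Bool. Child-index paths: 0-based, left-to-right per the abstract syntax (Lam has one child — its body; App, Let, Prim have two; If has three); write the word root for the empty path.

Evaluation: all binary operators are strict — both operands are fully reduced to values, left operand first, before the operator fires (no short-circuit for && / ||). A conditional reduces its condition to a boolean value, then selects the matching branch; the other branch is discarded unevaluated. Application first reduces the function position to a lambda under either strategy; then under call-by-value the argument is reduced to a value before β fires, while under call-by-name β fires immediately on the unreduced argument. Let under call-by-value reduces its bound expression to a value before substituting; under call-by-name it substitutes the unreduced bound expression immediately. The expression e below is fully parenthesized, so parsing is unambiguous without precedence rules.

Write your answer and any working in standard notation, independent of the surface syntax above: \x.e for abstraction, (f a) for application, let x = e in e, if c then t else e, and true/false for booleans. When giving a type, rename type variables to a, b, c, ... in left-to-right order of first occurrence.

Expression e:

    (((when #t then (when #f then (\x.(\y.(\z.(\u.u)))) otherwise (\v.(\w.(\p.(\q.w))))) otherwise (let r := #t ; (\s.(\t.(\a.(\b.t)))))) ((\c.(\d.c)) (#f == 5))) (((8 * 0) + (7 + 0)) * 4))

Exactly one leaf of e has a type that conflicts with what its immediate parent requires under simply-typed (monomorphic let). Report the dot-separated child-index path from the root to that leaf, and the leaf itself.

Derivation:
  unify Bool ~ Bool
  unify Bool ~ Bool
u : d
\u._ : d -> d
\z._ : c -> d -> d
\y._ : b -> c -> d -> d
\x._ : a -> b -> c -> d -> d
w : f
\q._ : h -> f
\p._ : g -> h -> f
\w._ : f -> g -> h -> f
\v._ : e -> f -> g -> h -> f
  unify a -> b -> c -> d -> d ~ e -> f -> g -> h -> f
  unify a ~ e
  unify b -> c -> d -> d ~ f -> g -> h -> f
  unify b ~ f
  unify c -> d -> d ~ g -> h -> f
  unify c ~ g
  unify d -> d ~ h -> f
  unify d ~ h
  unify h ~ f
let r : Bool
t : j
\b._ : l -> j
\a._ : k -> l -> j
\t._ : j -> k -> l -> j
\s._ : i -> j -> k -> l -> j
  unify e -> f -> g -> f -> f ~ i -> j -> k -> l -> j
  unify e ~ i
  unify f -> g -> f -> f ~ j -> k -> l -> j
  unify f ~ j
  unify g -> j -> j ~ k -> l -> j
  unify g ~ k
  unify j -> j ~ l -> j
  unify j ~ l
  unify l ~ l
c : m
\d._ : n -> m
\c._ : m -> n -> m
  unify Bool ~ Int
  FAIL: mismatch Bool ~ Int

Answer: 0.1.1.0 : false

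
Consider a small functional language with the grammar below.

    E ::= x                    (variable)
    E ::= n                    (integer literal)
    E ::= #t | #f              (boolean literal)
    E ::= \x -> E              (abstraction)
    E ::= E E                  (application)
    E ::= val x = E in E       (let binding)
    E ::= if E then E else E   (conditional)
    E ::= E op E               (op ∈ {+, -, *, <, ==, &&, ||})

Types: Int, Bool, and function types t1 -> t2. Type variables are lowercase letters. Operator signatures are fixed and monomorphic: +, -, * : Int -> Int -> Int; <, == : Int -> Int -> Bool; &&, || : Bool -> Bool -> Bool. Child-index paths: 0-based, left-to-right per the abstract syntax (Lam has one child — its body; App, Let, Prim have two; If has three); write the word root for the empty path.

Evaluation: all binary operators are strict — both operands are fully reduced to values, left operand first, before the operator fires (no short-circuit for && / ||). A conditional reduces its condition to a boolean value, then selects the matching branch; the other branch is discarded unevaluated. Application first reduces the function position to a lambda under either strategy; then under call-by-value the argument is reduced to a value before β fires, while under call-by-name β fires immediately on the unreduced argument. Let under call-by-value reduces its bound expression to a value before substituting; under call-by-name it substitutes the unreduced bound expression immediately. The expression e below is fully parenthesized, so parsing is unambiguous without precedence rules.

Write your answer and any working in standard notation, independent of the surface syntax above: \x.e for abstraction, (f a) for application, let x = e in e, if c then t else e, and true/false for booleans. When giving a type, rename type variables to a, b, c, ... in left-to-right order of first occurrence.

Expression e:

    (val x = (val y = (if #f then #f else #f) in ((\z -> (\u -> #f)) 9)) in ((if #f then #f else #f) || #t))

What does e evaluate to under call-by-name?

Trace:
step 0: (let x = (let y = (if false then false else false) in ((\z.(\u.false)) 9)) in ((if false then false else false) || true))
step 1: [let@root] ((if false then false else false) || true)
step 2: [if@0] (false || true)
step 3: [delta@root] true

Answer: true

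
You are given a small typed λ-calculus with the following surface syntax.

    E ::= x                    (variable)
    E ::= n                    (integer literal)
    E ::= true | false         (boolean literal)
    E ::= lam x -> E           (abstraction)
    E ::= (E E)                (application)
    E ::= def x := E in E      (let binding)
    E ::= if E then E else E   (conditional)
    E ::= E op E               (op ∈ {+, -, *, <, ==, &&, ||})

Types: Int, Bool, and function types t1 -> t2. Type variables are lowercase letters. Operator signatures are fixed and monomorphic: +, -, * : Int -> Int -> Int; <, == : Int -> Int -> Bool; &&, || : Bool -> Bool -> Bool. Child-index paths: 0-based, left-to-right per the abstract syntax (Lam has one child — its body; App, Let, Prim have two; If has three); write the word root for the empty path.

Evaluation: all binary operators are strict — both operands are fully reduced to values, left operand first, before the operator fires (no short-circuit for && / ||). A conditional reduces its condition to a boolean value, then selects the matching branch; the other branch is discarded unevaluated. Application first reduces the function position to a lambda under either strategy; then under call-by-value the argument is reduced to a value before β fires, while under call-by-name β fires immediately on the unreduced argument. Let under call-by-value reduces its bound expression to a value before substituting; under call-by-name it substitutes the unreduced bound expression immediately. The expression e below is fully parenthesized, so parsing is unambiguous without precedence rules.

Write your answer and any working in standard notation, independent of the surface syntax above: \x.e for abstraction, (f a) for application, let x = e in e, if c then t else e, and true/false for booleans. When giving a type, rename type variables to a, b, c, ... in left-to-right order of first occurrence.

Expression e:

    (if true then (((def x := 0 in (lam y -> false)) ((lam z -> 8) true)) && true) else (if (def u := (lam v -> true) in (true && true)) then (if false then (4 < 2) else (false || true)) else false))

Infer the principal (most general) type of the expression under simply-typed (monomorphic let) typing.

Working:
  unify Bool ~ Bool
let x : Int
\y._ : a -> Bool
\z._ : b -> Int
  unify b -> Int ~ Bool -> c
  unify b ~ Bool
  unify Int ~ c
_ _ : Int
  unify a -> Bool ~ Int -> d
  unify a ~ Int
  unify Bool ~ d
_ _ : Bool
  unify Bool ~ Bool
  unify Bool ~ Bool
\v._ : e -> Bool
let u : e -> Bool
  unify Bool ~ Bool
  unify Bool ~ Bool
  unify Bool ~ Bool
  unify Bool ~ Bool
  unify Int ~ Int
  unify Int ~ Int
  unify Bool ~ Bool
  unify Bool ~ Bool
  unify Bool ~ Bool
  unify Bool ~ Bool
  unify Bool ~ Bool

Answer: Bool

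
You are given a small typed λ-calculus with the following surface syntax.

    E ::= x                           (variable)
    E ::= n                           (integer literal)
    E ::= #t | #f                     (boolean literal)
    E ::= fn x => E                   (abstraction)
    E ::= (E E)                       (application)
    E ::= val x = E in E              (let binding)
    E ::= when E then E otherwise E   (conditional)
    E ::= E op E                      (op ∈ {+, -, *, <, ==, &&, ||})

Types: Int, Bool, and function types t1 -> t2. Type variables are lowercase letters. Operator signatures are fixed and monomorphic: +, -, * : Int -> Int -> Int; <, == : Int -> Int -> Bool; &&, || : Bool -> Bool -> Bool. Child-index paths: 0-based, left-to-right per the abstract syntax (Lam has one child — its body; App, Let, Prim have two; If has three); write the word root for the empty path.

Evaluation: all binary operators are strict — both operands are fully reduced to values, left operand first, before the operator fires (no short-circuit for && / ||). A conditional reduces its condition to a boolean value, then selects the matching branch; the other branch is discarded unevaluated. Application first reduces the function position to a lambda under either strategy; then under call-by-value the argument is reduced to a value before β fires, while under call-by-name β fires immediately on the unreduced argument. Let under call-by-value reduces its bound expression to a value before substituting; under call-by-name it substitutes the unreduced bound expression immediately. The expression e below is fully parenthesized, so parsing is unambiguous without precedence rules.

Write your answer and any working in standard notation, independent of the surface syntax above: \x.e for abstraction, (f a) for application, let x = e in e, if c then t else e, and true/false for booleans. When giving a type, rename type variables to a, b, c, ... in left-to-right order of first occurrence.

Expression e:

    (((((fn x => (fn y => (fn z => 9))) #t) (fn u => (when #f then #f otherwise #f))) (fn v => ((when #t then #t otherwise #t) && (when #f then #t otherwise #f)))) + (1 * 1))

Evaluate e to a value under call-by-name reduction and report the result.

Answer: 10

Derivation:
step 0: (((((\x.(\y.(\z.9))) true) (\u.(if false then false else false))) (\v.((if true then true else true) && (if false then true else false)))) + (1 * 1))
step 1: [beta@0.0.0] ((((\y.(\z.9)) (\u.(if false then false else false))) (\v.((if true then true else true) && (if false then true else false)))) + (1 * 1))
step 2: [beta@0.0] (((\z.9) (\v.((if true then true else true) && (if false then true else false)))) + (1 * 1))
step 3: [beta@0] (9 + (1 * 1))
step 4: [delta@1] (9 + 1)
step 5: [delta@root] 10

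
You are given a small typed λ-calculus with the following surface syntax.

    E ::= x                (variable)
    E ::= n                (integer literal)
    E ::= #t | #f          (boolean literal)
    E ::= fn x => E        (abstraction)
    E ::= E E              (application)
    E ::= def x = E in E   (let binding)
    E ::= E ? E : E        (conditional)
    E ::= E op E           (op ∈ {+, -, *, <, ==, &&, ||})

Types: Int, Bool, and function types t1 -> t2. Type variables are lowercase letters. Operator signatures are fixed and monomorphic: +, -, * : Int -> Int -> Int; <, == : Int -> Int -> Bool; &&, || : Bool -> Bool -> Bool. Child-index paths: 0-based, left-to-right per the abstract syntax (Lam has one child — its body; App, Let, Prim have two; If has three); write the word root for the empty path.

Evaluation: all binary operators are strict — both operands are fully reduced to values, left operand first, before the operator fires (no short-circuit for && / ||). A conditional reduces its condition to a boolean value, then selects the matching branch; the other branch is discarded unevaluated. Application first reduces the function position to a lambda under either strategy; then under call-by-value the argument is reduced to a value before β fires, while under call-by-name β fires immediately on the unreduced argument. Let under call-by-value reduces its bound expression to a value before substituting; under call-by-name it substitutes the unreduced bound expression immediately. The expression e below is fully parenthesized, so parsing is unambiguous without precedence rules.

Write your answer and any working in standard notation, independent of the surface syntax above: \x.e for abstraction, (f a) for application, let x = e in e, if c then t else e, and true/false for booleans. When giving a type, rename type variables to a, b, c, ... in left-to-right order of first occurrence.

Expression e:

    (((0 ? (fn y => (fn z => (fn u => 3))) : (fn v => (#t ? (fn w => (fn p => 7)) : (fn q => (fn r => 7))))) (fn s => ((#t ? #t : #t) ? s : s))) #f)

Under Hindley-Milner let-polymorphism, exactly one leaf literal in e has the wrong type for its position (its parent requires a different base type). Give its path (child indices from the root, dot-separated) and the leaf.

Working:
  unify Int ~ Bool
  FAIL: mismatch Int ~ Bool

Answer: 0.0.0 : 0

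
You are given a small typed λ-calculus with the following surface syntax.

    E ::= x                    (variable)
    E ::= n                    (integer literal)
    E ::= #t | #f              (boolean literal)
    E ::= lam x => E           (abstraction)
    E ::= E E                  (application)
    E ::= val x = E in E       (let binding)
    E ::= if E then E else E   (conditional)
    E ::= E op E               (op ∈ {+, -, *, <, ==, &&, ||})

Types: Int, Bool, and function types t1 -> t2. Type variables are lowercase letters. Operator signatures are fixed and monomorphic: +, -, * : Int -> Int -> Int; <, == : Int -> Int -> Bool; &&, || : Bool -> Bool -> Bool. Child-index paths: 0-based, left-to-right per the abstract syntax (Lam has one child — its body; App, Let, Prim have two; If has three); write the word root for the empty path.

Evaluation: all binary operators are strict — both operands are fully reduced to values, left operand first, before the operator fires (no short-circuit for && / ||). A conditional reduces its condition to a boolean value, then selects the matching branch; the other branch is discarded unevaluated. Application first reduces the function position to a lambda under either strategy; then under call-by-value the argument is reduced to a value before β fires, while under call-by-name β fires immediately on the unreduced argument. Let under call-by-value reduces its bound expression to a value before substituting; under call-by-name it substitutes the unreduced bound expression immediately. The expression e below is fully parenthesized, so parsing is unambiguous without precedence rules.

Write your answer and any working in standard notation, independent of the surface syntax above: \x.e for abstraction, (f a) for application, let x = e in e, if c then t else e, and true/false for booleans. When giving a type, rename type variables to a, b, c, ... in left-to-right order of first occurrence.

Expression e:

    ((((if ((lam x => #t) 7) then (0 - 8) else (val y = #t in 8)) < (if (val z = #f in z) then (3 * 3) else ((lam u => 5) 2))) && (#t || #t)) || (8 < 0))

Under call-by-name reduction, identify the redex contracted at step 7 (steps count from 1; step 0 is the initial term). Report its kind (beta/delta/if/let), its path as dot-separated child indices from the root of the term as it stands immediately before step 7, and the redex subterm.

Answer: delta at 0.0 : (-8 < 5)

Trace:
step 0: ((((if ((\x.true) 7) then (0 - 8) else (let y = true in 8)) < (if (let z = false in z) then (3 * 3) else ((\u.5) 2))) && (true || true)) || (8 < 0))
step 1: [beta@0.0.0.0] ((((if true then (0 - 8) else (let y = true in 8)) < (if (let z = false in z) then (3 * 3) else ((\u.5) 2))) && (true || true)) || (8 < 0))
step 2: [if@0.0.0] ((((0 - 8) < (if (let z = false in z) then (3 * 3) else ((\u.5) 2))) && (true || true)) || (8 < 0))
step 3: [delta@0.0.0] (((-8 < (if (let z = false in z) then (3 * 3) else ((\u.5) 2))) && (true || true)) || (8 < 0))
step 4: [let@0.0.1.0] (((-8 < (if false then (3 * 3) else ((\u.5) 2))) && (true || true)) || (8 < 0))
step 5: [if@0.0.1] (((-8 < ((\u.5) 2)) && (true || true)) || (8 < 0))
step 6: [beta@0.0.1] (((-8 < 5) && (true || true)) || (8 < 0))
step 7: [delta@0.0] ((true && (true || true)) || (8 < 0))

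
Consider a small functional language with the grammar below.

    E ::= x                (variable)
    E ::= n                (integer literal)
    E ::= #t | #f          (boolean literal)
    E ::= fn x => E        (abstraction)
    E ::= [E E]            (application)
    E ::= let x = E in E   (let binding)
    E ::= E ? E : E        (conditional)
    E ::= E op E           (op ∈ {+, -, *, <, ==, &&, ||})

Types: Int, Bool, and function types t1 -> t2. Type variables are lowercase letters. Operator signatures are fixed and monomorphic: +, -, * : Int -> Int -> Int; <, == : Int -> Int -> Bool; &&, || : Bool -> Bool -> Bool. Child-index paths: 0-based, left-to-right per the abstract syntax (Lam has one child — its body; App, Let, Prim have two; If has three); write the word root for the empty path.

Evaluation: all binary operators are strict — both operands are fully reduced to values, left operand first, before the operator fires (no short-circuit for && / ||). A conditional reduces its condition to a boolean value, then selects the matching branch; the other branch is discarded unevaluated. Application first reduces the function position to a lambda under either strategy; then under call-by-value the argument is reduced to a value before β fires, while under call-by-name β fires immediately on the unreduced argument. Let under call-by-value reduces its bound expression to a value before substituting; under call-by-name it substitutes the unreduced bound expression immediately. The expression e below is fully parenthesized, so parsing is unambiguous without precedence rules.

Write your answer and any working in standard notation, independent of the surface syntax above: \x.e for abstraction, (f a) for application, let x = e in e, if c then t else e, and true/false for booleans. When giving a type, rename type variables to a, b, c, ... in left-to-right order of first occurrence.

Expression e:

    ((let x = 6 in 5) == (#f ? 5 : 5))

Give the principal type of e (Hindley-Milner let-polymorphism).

Answer: Bool

Derivation:
let x : Int
  unify Int ~ Int
  unify Bool ~ Bool
  unify Int ~ Int
  unify Int ~ Int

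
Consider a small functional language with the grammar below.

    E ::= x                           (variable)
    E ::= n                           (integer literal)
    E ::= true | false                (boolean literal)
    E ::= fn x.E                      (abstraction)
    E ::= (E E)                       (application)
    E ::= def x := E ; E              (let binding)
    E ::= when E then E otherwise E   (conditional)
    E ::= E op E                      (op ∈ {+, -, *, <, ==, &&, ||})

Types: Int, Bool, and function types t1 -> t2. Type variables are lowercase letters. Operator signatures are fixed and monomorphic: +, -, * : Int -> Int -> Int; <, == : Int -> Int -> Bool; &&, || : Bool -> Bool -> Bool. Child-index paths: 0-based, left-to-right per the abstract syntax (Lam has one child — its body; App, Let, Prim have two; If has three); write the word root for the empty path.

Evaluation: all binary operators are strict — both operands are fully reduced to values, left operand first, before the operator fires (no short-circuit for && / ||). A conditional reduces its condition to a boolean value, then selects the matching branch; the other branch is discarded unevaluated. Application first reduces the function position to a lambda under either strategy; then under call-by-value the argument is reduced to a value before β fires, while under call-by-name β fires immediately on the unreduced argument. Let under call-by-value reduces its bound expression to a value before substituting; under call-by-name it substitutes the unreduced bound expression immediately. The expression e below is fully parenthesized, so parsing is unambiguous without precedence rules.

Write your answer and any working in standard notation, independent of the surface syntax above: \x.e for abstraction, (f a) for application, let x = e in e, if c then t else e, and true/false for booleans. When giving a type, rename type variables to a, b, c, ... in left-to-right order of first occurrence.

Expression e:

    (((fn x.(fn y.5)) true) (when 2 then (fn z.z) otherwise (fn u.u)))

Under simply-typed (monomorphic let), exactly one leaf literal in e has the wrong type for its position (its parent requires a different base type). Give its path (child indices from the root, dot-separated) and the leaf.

Derivation:
\y._ : b -> Int
\x._ : a -> b -> Int
  unify a -> b -> Int ~ Bool -> c
  unify a ~ Bool
  unify b -> Int ~ c
_ _ : b -> Int
  unify Int ~ Bool
  FAIL: mismatch Int ~ Bool

Answer: 1.0 : 2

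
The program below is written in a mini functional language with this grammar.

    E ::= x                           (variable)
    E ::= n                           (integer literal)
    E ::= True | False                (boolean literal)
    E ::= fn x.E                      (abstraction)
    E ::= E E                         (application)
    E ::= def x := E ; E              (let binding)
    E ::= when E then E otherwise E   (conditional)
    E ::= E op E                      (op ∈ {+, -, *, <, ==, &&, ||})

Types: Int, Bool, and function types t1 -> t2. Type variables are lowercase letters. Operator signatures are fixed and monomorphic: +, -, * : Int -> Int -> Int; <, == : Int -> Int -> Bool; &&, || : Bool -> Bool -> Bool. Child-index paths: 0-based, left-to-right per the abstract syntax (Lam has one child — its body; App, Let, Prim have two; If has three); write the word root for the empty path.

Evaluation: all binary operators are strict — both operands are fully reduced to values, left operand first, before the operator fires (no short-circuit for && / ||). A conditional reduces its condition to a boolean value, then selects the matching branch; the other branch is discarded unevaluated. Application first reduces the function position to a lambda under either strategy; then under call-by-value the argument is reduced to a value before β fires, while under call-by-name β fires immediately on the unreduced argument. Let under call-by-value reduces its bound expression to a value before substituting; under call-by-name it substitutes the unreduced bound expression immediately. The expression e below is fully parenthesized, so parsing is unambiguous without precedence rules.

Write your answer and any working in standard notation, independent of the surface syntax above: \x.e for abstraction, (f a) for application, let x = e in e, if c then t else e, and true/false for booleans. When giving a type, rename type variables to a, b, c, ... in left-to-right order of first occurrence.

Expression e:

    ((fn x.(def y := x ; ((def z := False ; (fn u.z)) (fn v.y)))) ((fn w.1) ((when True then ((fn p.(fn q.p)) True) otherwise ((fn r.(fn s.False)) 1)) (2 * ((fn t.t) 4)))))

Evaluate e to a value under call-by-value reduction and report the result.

Derivation:
step 0: ((\x.(let y = x in ((let z = false in (\u.z)) (\v.y)))) ((\w.1) ((if true then ((\p.(\q.p)) true) else ((\r.(\s.false)) 1)) (2 * ((\t.t) 4)))))
step 1: [if@1.1.0] ((\x.(let y = x in ((let z = false in (\u.z)) (\v.y)))) ((\w.1) (((\p.(\q.p)) true) (2 * ((\t.t) 4)))))
step 2: [beta@1.1.0] ((\x.(let y = x in ((let z = false in (\u.z)) (\v.y)))) ((\w.1) ((\q.true) (2 * ((\t.t) 4)))))
step 3: [beta@1.1.1.1] ((\x.(let y = x in ((let z = false in (\u.z)) (\v.y)))) ((\w.1) ((\q.true) (2 * 4))))
step 4: [delta@1.1.1] ((\x.(let y = x in ((let z = false in (\u.z)) (\v.y)))) ((\w.1) ((\q.true) 8)))
step 5: [beta@1.1] ((\x.(let y = x in ((let z = false in (\u.z)) (\v.y)))) ((\w.1) true))
step 6: [beta@1] ((\x.(let y = x in ((let z = false in (\u.z)) (\v.y)))) 1)
step 7: [beta@root] (let y = 1 in ((let z = false in (\u.z)) (\v.y)))
step 8: [let@root] ((let z = false in (\u.z)) (\v.1))
step 9: [let@0] ((\u.false) (\v.1))
step 10: [beta@root] false

Answer: false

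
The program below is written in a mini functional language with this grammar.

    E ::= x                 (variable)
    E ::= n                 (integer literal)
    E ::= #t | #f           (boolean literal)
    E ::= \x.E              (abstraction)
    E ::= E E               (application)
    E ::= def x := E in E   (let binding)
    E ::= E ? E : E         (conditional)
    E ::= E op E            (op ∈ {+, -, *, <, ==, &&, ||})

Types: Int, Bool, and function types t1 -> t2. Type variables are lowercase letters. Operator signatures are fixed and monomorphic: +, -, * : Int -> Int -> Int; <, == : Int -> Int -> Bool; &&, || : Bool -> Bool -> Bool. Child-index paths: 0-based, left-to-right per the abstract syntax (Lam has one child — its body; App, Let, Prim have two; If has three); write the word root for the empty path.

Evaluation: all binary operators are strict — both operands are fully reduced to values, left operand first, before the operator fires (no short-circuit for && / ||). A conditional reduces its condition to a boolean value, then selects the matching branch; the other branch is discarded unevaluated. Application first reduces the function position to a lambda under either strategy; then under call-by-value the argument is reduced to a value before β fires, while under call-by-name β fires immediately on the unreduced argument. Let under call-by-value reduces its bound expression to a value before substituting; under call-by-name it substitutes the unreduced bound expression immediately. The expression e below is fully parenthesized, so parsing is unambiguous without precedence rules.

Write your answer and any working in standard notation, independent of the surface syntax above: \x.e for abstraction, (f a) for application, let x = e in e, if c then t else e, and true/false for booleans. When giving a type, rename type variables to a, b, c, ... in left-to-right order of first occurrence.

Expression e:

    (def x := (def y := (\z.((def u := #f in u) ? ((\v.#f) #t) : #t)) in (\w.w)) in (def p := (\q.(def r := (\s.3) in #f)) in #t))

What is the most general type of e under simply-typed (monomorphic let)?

Answer: Bool

Trace:
let u : Bool
u : Bool
  unify Bool ~ Bool
\v._ : b -> Bool
  unify b -> Bool ~ Bool -> c
  unify b ~ Bool
  unify Bool ~ c
_ _ : Bool
  unify Bool ~ Bool
\z._ : a -> Bool
let y : a -> Bool
w : d
\w._ : d -> d
let x : d -> d
\s._ : f -> Int
let r : f -> Int
\q._ : e -> Bool
let p : e -> Bool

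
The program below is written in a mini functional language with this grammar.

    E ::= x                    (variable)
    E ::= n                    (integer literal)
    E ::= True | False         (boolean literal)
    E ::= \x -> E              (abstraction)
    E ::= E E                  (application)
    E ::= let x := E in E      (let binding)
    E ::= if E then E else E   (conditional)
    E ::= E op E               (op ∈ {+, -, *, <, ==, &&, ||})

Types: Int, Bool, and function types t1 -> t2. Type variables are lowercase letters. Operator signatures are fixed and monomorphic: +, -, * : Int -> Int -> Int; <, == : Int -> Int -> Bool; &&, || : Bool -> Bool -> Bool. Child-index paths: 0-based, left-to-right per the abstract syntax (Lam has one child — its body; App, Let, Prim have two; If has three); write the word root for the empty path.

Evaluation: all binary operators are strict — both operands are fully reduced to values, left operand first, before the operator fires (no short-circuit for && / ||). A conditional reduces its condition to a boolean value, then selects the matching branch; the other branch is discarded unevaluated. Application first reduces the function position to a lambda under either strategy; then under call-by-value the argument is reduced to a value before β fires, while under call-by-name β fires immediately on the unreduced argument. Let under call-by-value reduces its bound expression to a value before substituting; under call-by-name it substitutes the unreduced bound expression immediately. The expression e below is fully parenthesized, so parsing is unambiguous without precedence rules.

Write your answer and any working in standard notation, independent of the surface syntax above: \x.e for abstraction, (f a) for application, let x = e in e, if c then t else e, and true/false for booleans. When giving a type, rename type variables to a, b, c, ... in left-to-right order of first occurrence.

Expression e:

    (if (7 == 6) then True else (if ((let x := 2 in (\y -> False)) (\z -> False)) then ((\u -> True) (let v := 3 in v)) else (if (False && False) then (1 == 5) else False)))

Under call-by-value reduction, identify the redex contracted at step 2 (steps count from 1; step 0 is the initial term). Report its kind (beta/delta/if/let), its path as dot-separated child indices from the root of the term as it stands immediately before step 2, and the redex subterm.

Answer: if at root : (if false then true else (if ((let x = 2 in (\y.false)) (\z.false)) then ((\u.true) (let v = 3 in v)) else (if (false && false) then (1 == 5) else false)))

Derivation:
step 0: (if (7 == 6) then true else (if ((let x = 2 in (\y.false)) (\z.false)) then ((\u.true) (let v = 3 in v)) else (if (false && false) then (1 == 5) else false)))
step 1: [delta@0] (if false then true else (if ((let x = 2 in (\y.false)) (\z.false)) then ((\u.true) (let v = 3 in v)) else (if (false && false) then (1 == 5) else false)))
step 2: [if@root] (if ((let x = 2 in (\y.false)) (\z.false)) then ((\u.true) (let v = 3 in v)) else (if (false && false) then (1 == 5) else false))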